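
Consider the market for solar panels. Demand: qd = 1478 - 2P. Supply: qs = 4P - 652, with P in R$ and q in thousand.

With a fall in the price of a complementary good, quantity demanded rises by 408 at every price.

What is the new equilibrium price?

Solve the original market: 1478 - 2P = 4P - 652, hence P = 355 and q = 768.
The new curves are qd = 1886 - 2P (demand) and qs = 4P - 652 (supply).
Equate the new curves: 1886 - 2P = 4P - 652, giving 2538 = 6P, P = 423, q = 1040.

423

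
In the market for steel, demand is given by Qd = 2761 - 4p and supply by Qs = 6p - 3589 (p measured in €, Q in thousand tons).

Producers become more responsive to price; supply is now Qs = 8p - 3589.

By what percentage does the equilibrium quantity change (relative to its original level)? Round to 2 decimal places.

Initially, 2761 - 4p = 6p - 3589, so 6350 = 10p and p = 635, Q = 221.
The shock moves the curves to Qd = 2761 - 4p and Qs = 8p - 3589.
Equate the new curves: 2761 - 4p = 8p - 3589, giving 6350 = 12p, p = 3175/6 ≈ 529.1667, Q = 1933/3 ≈ 644.3333.
%ΔQ = (644.3333 − 221) / 221 × 100 = +191.55%.

+191.55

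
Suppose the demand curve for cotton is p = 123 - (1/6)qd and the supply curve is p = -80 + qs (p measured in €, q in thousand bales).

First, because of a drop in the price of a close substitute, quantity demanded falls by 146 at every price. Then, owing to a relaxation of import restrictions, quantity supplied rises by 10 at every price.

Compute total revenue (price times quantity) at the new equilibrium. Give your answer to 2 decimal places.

Initially, 738 - 6p = p + 80, so 658 = 7p and p = 94, q = 174.
The new curves are qd = 592 - 6p (demand) and qs = p + 90 (supply).
Equate the new curves: 592 - 6p = p + 90, giving 502 = 7p, p = 502/7 ≈ 71.7143, q = 1132/7 ≈ 161.7143.
New expenditure = 71.7143 × 161.7143 = 11597.22.

11597.22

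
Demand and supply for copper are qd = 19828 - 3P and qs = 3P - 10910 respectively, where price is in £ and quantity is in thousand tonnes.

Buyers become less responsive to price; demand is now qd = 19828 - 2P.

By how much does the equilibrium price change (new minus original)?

+1024.6

Initially, 19828 - 3P = 3P - 10910, so 30738 = 6P and P = 5123, q = 4459.
After the shift, demand is qd = 19828 - 2P and supply is qs = 3P - 10910.
New equilibrium: 19828 - 2P = 3P - 10910 ⇒ 30738 = 5P ⇒ P = 6147.6, q = 7532.8.
ΔP = 6147.6 − 5123 = +1024.6.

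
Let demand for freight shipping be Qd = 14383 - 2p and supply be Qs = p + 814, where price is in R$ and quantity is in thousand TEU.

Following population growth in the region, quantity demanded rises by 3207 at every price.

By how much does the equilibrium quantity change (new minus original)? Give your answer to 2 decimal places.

+1069.00

Initially, 14383 - 2p = p + 814, so 13569 = 3p and p = 4523, Q = 5337.
With the change applied: demand Qd = 17590 - 2p, supply Qs = p + 814.
Clearing the new market: 17590 - 2p = p + 814, so p = 5592 and Q = 6406.
ΔQ = 6406 − 5337 = +1069.00.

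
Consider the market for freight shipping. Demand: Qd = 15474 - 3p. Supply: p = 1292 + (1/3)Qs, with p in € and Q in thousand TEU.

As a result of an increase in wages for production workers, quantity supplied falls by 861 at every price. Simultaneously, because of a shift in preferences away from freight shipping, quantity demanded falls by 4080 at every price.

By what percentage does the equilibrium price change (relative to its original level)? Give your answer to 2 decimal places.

Before the shock: 15474 - 3p = 3p - 3876 ⇒ 19350 = 6p ⇒ p = 3225, Q = 5799.
The shock moves the curves to Qd = 11394 - 3p and Qs = 3p - 4737.
Equate the new curves: 11394 - 3p = 3p - 4737, giving 16131 = 6p, p = 2688.5, Q = 3328.5.
%Δp = (2688.5 − 3225) / 3225 × 100 = -16.64%.

-16.64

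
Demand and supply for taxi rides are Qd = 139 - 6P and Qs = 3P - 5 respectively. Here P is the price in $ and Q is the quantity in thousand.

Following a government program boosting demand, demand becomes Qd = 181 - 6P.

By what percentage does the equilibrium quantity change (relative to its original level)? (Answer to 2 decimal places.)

Original equilibrium: 139 - 6P = 3P - 5 gives 144 = 9P, so P = 16 and Q = 43.
The shock moves the curves to Qd = 181 - 6P and Qs = 3P - 5.
Setting them equal: 181 - 6P = 3P - 5 → 186 = 9P, so P = 62/3 ≈ 20.6667 and Q = 57.
%ΔQ = (57 − 43) / 43 × 100 = +32.56%.

+32.56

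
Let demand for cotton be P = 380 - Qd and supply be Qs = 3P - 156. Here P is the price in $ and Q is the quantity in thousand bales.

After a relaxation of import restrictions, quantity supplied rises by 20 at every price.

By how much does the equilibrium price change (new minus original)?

-5

Solve the original market: 380 - P = 3P - 156, hence P = 134 and Q = 246.
The shock moves the curves to Qd = 380 - P and Qs = 3P - 136.
Equate the new curves: 380 - P = 3P - 136, giving 516 = 4P, P = 129, Q = 251.
ΔP = 129 − 134 = -5.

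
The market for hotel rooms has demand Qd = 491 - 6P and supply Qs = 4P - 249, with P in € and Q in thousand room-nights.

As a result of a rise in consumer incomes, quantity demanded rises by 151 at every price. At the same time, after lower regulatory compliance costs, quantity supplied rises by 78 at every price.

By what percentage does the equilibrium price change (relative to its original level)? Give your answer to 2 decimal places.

+9.86

Before the shock: 491 - 6P = 4P - 249 ⇒ 740 = 10P ⇒ P = 74, Q = 47.
With the change applied: demand Qd = 642 - 6P, supply Qs = 4P - 171.
Setting them equal: 642 - 6P = 4P - 171 → 813 = 10P, so P = 81.3 and Q = 154.2.
%ΔP = (81.3 − 74) / 74 × 100 = +9.86%.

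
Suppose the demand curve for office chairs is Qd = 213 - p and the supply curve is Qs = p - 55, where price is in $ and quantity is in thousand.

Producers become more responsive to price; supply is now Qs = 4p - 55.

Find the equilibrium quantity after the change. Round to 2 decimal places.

159.40

Original equilibrium: 213 - p = p - 55 gives 268 = 2p, so p = 134 and Q = 79.
After the shift, demand is Qd = 213 - p and supply is Qs = 4p - 55.
Setting them equal: 213 - p = 4p - 55 → 268 = 5p, so p = 53.6 and Q = 159.4.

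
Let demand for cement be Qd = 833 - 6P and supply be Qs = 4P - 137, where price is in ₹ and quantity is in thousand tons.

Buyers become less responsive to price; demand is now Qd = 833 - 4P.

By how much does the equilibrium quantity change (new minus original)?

+97

Initially, 833 - 6P = 4P - 137, so 970 = 10P and P = 97, Q = 251.
With the change applied: demand Qd = 833 - 4P, supply Qs = 4P - 137.
New equilibrium: 833 - 4P = 4P - 137 ⇒ 970 = 8P ⇒ P = 121.25, Q = 348.
ΔQ = 348 − 251 = +97.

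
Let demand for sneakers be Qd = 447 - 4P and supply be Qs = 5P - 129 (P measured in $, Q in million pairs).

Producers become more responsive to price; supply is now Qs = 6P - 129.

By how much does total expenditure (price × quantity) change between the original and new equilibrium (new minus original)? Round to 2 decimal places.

+252.16

Before the shock: 447 - 4P = 5P - 129 ⇒ 576 = 9P ⇒ P = 64, Q = 191.
The shock moves the curves to Qd = 447 - 4P and Qs = 6P - 129.
New equilibrium: 447 - 4P = 6P - 129 ⇒ 576 = 10P ⇒ P = 57.6, Q = 216.6.
Expenditure moves from 64×191 = 12224 to 57.6×216.6 = 12476.16; change = +252.16.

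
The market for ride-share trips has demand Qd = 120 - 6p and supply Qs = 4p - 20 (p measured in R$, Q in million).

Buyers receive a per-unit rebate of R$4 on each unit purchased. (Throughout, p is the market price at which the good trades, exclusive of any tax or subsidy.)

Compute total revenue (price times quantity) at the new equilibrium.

Before the shock: 120 - 6p = 4p - 20 ⇒ 140 = 10p ⇒ p = 14, Q = 36.
Since buyers' out-of-pocket price is the market price minus the rebate, the effective demand curve becomes Qd = 144 - 6p.
Equate the new curves: 144 - 6p = 4p - 20, giving 164 = 10p, p = 16.4, Q = 45.6.
New expenditure = 16.4 × 45.6 = 747.84.

747.84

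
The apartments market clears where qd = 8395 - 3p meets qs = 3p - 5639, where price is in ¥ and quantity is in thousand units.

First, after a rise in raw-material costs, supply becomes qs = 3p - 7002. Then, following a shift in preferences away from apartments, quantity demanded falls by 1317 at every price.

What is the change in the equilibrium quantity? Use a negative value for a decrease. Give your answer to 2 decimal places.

Initially, 8395 - 3p = 3p - 5639, so 14034 = 6p and p = 2339, q = 1378.
After the shift, demand is qd = 7078 - 3p and supply is qs = 3p - 7002.
Setting them equal: 7078 - 3p = 3p - 7002 → 14080 = 6p, so p = 7040/3 ≈ 2346.6667 and q = 38.
Δq = 38 − 1378 = -1340.00.

-1340.00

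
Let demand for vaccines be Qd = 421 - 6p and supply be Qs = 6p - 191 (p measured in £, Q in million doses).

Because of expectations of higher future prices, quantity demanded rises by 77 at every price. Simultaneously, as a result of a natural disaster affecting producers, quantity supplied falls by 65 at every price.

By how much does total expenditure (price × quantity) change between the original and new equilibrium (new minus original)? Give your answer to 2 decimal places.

+1737.83

Before the shock: 421 - 6p = 6p - 191 ⇒ 612 = 12p ⇒ p = 51, Q = 115.
With the change applied: demand Qd = 498 - 6p, supply Qs = 6p - 256.
Clearing the new market: 498 - 6p = 6p - 256, so p = 377/6 ≈ 62.8333 and Q = 121.
Expenditure moves from 51×115 = 5865 to 62.8333×121 = 7602.8333; change = +1737.83.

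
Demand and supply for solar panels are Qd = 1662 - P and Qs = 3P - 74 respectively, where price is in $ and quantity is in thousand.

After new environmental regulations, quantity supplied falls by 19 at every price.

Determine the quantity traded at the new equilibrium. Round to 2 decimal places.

1223.25

Original equilibrium: 1662 - P = 3P - 74 gives 1736 = 4P, so P = 434 and Q = 1228.
The shock moves the curves to Qd = 1662 - P and Qs = 3P - 93.
Setting them equal: 1662 - P = 3P - 93 → 1755 = 4P, so P = 438.75 and Q = 1223.25.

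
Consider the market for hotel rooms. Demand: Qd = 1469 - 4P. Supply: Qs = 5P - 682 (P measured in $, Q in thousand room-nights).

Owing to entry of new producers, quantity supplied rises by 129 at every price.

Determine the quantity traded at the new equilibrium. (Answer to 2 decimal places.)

Before the shock: 1469 - 4P = 5P - 682 ⇒ 2151 = 9P ⇒ P = 239, Q = 513.
The new curves are Qd = 1469 - 4P (demand) and Qs = 5P - 553 (supply).
New equilibrium: 1469 - 4P = 5P - 553 ⇒ 2022 = 9P ⇒ P = 674/3 ≈ 224.6667, Q = 1711/3 ≈ 570.3333.

570.33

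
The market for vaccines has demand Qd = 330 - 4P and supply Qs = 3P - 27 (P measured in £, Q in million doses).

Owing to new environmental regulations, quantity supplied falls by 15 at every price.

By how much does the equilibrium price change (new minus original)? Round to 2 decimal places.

+2.14

Initially, 330 - 4P = 3P - 27, so 357 = 7P and P = 51, Q = 126.
After the shift, demand is Qd = 330 - 4P and supply is Qs = 3P - 42.
Setting them equal: 330 - 4P = 3P - 42 → 372 = 7P, so P = 372/7 ≈ 53.1429 and Q = 822/7 ≈ 117.4286.
ΔP = 53.1429 − 51 = +2.14.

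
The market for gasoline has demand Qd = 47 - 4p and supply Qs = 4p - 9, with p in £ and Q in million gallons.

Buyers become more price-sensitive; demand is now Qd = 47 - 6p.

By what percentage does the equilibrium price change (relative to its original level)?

Before the shock: 47 - 4p = 4p - 9 ⇒ 56 = 8p ⇒ p = 7, Q = 19.
The new curves are Qd = 47 - 6p (demand) and Qs = 4p - 9 (supply).
Clearing the new market: 47 - 6p = 4p - 9, so p = 5.6 and Q = 13.4.
%Δp = (5.6 − 7) / 7 × 100 = -20%.

-20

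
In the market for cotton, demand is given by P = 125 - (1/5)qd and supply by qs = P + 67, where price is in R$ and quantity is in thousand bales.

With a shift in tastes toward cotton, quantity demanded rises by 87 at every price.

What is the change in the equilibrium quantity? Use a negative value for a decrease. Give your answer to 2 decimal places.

Initially, 625 - 5P = P + 67, so 558 = 6P and P = 93, q = 160.
After the shift, demand is qd = 712 - 5P and supply is qs = P + 67.
Setting them equal: 712 - 5P = P + 67 → 645 = 6P, so P = 107.5 and q = 174.5.
Δq = 174.5 − 160 = +14.50.

+14.50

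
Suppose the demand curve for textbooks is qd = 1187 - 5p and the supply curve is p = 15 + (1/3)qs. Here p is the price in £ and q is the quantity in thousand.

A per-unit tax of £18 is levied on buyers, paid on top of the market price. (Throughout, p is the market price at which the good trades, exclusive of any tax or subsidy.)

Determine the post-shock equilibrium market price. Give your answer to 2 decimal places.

Original equilibrium: 1187 - 5p = 3p - 45 gives 1232 = 8p, so p = 154 and q = 417.
Since buyers pay the price plus the tax, the effective demand curve becomes qd = 1097 - 5p.
New equilibrium: 1097 - 5p = 3p - 45 ⇒ 1142 = 8p ⇒ p = 142.75, q = 383.25.

142.75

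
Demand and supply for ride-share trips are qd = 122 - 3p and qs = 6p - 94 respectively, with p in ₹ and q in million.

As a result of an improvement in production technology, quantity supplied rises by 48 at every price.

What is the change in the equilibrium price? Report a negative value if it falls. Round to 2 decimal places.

Initially, 122 - 3p = 6p - 94, so 216 = 9p and p = 24, q = 50.
The new curves are qd = 122 - 3p (demand) and qs = 6p - 46 (supply).
Clearing the new market: 122 - 3p = 6p - 46, so p = 56/3 ≈ 18.6667 and q = 66.
Δp = 18.6667 − 24 = -5.33.

-5.33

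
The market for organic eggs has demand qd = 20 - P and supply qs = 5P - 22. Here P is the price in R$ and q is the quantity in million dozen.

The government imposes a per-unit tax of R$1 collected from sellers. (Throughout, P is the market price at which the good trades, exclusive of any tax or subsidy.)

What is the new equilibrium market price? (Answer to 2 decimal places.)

Solve the original market: 20 - P = 5P - 22, hence P = 7 and q = 13.
Since sellers keep the price net of the tax, the effective supply curve becomes qs = 5P - 27.
New equilibrium: 20 - P = 5P - 27 ⇒ 47 = 6P ⇒ P = 47/6 ≈ 7.8333, q = 73/6 ≈ 12.1667.

7.83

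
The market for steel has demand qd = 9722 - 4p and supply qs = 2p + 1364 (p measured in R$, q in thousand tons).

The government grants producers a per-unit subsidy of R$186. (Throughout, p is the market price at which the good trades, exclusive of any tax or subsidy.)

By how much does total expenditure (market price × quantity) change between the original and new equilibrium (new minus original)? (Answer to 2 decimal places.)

+72788.00

Initially, 9722 - 4p = 2p + 1364, so 8358 = 6p and p = 1393, q = 4150.
Since sellers receive the price plus the subsidy, the effective supply curve becomes qs = 2p + 1736.
New equilibrium: 9722 - 4p = 2p + 1736 ⇒ 7986 = 6p ⇒ p = 1331, q = 4398.
Expenditure moves from 1393×4150 = 5780950 to 1331×4398 = 5853738; change = +72788.00.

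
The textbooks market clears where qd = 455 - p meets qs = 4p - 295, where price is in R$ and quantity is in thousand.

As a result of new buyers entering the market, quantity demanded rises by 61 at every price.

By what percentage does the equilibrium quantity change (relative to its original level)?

+16

Original equilibrium: 455 - p = 4p - 295 gives 750 = 5p, so p = 150 and q = 305.
After the shift, demand is qd = 516 - p and supply is qs = 4p - 295.
New equilibrium: 516 - p = 4p - 295 ⇒ 811 = 5p ⇒ p = 162.2, q = 353.8.
%Δq = (353.8 − 305) / 305 × 100 = +16%.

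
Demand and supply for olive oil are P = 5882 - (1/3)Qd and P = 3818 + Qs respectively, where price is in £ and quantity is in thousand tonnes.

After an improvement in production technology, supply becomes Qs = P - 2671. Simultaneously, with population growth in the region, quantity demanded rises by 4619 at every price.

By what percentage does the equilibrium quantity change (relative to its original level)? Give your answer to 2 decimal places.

Original equilibrium: 17646 - 3P = P - 3818 gives 21464 = 4P, so P = 5366 and Q = 1548.
The new curves are Qd = 22265 - 3P (demand) and Qs = P - 2671 (supply).
Clearing the new market: 22265 - 3P = P - 2671, so P = 6234 and Q = 3563.
%ΔQ = (3563 − 1548) / 1548 × 100 = +130.17%.

+130.17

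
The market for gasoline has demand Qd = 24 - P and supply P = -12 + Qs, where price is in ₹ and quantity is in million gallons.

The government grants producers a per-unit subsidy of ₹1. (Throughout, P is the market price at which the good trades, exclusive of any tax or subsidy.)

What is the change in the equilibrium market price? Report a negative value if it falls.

-0.5

Original equilibrium: 24 - P = P + 12 gives 12 = 2P, so P = 6 and Q = 18.
Since sellers receive the price plus the subsidy, the effective supply curve becomes Qs = P + 13.
Equate the new curves: 24 - P = P + 13, giving 11 = 2P, P = 5.5, Q = 18.5.
ΔP = 5.5 − 6 = -0.5.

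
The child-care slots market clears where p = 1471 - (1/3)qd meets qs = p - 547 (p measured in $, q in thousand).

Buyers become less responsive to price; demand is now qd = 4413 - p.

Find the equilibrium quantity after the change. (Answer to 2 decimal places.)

Initially, 4413 - 3p = p - 547, so 4960 = 4p and p = 1240, q = 693.
After the shift, demand is qd = 4413 - p and supply is qs = p - 547.
Equate the new curves: 4413 - p = p - 547, giving 4960 = 2p, p = 2480, q = 1933.

1933.00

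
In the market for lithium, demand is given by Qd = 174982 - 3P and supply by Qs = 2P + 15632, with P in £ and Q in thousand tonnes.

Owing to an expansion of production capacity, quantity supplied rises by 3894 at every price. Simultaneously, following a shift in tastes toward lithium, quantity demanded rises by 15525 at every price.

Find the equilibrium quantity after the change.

87918.4

Original equilibrium: 174982 - 3P = 2P + 15632 gives 159350 = 5P, so P = 31870 and Q = 79372.
After the shift, demand is Qd = 190507 - 3P and supply is Qs = 2P + 19526.
Setting them equal: 190507 - 3P = 2P + 19526 → 170981 = 5P, so P = 34196.2 and Q = 87918.4.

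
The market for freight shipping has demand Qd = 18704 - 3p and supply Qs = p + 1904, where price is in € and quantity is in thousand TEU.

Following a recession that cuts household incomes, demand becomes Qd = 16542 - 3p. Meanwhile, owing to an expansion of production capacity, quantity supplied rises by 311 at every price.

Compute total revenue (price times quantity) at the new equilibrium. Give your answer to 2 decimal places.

Original equilibrium: 18704 - 3p = p + 1904 gives 16800 = 4p, so p = 4200 and Q = 6104.
With the change applied: demand Qd = 16542 - 3p, supply Qs = p + 2215.
Setting them equal: 16542 - 3p = p + 2215 → 14327 = 4p, so p = 3581.75 and Q = 5796.75.
New expenditure = 3581.75 × 5796.75 = 20762509.31.

20762509.31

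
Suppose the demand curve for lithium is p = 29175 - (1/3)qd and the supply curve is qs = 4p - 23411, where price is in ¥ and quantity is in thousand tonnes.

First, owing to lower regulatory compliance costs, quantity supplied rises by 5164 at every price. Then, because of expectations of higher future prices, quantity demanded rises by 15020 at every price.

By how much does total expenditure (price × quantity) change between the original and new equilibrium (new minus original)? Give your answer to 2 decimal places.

+242589024.00

Initially, 87525 - 3p = 4p - 23411, so 110936 = 7p and p = 15848, q = 39981.
The shock moves the curves to qd = 102545 - 3p and qs = 4p - 18247.
Clearing the new market: 102545 - 3p = 4p - 18247, so p = 17256 and q = 50777.
Expenditure moves from 15848×39981 = 633618888 to 17256×50777 = 876207912; change = +242589024.00.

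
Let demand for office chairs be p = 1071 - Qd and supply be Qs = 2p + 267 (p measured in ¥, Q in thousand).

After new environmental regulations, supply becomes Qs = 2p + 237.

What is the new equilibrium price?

Solve the original market: 1071 - p = 2p + 267, hence p = 268 and Q = 803.
The shock moves the curves to Qd = 1071 - p and Qs = 2p + 237.
Setting them equal: 1071 - p = 2p + 237 → 834 = 3p, so p = 278 and Q = 793.

278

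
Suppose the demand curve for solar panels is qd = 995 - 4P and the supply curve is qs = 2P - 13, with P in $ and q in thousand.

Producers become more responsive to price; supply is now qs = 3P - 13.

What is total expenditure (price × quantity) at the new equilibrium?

60336

Original equilibrium: 995 - 4P = 2P - 13 gives 1008 = 6P, so P = 168 and q = 323.
With the change applied: demand qd = 995 - 4P, supply qs = 3P - 13.
Setting them equal: 995 - 4P = 3P - 13 → 1008 = 7P, so P = 144 and q = 419.
New expenditure = 144 × 419 = 60336.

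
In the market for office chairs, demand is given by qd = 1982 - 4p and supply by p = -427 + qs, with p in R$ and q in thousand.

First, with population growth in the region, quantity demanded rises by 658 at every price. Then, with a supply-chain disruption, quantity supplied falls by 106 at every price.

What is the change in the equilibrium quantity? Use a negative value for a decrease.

Before the shock: 1982 - 4p = p + 427 ⇒ 1555 = 5p ⇒ p = 311, q = 738.
With the change applied: demand qd = 2640 - 4p, supply qs = p + 321.
Setting them equal: 2640 - 4p = p + 321 → 2319 = 5p, so p = 463.8 and q = 784.8.
Δq = 784.8 − 738 = +46.8.

+46.8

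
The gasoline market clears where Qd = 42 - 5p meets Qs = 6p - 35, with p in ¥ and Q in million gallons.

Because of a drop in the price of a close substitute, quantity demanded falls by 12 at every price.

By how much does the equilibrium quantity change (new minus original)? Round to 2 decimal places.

Before the shock: 42 - 5p = 6p - 35 ⇒ 77 = 11p ⇒ p = 7, Q = 7.
The shock moves the curves to Qd = 30 - 5p and Qs = 6p - 35.
Setting them equal: 30 - 5p = 6p - 35 → 65 = 11p, so p = 65/11 ≈ 5.9091 and Q = 5/11 ≈ 0.4545.
ΔQ = 0.4545 − 7 = -6.55.

-6.55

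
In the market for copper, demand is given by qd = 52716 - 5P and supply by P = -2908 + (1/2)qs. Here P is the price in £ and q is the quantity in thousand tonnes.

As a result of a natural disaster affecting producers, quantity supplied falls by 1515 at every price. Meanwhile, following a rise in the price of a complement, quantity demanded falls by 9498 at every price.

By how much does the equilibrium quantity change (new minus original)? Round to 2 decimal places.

-3795.86

Before the shock: 52716 - 5P = 2P + 5816 ⇒ 46900 = 7P ⇒ P = 6700, q = 19216.
The new curves are qd = 43218 - 5P (demand) and qs = 2P + 4301 (supply).
Equate the new curves: 43218 - 5P = 2P + 4301, giving 38917 = 7P, P = 38917/7 ≈ 5559.5714, q = 107941/7 ≈ 15420.1429.
Δq = 15420.1429 − 19216 = -3795.86.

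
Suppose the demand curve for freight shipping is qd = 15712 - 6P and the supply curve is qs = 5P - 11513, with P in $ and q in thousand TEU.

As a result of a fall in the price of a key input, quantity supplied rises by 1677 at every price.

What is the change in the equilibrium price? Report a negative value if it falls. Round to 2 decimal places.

-152.45

Original equilibrium: 15712 - 6P = 5P - 11513 gives 27225 = 11P, so P = 2475 and q = 862.
The new curves are qd = 15712 - 6P (demand) and qs = 5P - 9836 (supply).
Setting them equal: 15712 - 6P = 5P - 9836 → 25548 = 11P, so P = 25548/11 ≈ 2322.5455 and q = 19544/11 ≈ 1776.7273.
ΔP = 2322.5455 − 2475 = -152.45.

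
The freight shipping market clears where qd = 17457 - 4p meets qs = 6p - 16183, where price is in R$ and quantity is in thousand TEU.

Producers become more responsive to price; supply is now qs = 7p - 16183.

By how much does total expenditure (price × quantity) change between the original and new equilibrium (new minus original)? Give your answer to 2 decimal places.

+2517411.87

Initially, 17457 - 4p = 6p - 16183, so 33640 = 10p and p = 3364, q = 4001.
The shock moves the curves to qd = 17457 - 4p and qs = 7p - 16183.
Clearing the new market: 17457 - 4p = 7p - 16183, so p = 33640/11 ≈ 3058.1818 and q = 57467/11 ≈ 5224.2727.
Expenditure moves from 3364×4001 = 13459364 to 3058.1818×5224.2727 = 15976775.8678; change = +2517411.87.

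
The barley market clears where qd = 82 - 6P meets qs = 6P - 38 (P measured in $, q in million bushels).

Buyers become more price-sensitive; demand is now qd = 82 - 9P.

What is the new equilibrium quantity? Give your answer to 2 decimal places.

10.00

Before the shock: 82 - 6P = 6P - 38 ⇒ 120 = 12P ⇒ P = 10, q = 22.
The new curves are qd = 82 - 9P (demand) and qs = 6P - 38 (supply).
Clearing the new market: 82 - 9P = 6P - 38, so P = 8 and q = 10.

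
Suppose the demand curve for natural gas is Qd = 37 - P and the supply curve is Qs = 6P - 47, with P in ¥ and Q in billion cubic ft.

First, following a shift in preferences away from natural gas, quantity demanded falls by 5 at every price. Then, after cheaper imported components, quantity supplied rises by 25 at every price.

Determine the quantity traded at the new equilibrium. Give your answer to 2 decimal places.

Before the shock: 37 - P = 6P - 47 ⇒ 84 = 7P ⇒ P = 12, Q = 25.
With the change applied: demand Qd = 32 - P, supply Qs = 6P - 22.
New equilibrium: 32 - P = 6P - 22 ⇒ 54 = 7P ⇒ P = 54/7 ≈ 7.7143, Q = 170/7 ≈ 24.2857.

24.29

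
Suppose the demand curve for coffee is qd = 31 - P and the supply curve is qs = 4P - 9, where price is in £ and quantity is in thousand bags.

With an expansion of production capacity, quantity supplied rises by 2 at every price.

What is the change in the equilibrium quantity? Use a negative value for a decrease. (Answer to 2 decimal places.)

Original equilibrium: 31 - P = 4P - 9 gives 40 = 5P, so P = 8 and q = 23.
After the shift, demand is qd = 31 - P and supply is qs = 4P - 7.
Equate the new curves: 31 - P = 4P - 7, giving 38 = 5P, P = 7.6, q = 23.4.
Δq = 23.4 − 23 = +0.40.

+0.40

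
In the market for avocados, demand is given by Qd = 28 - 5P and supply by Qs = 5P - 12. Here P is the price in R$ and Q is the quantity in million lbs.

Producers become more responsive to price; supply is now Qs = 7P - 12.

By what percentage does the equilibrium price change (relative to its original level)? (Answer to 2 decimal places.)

Solve the original market: 28 - 5P = 5P - 12, hence P = 4 and Q = 8.
The new curves are Qd = 28 - 5P (demand) and Qs = 7P - 12 (supply).
Setting them equal: 28 - 5P = 7P - 12 → 40 = 12P, so P = 10/3 ≈ 3.3333 and Q = 34/3 ≈ 11.3333.
%ΔP = (3.3333 − 4) / 4 × 100 = -16.67%.

-16.67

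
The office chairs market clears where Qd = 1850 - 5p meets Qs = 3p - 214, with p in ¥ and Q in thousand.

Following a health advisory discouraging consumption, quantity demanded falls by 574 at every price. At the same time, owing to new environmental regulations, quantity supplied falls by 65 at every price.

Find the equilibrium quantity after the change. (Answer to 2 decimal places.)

Solve the original market: 1850 - 5p = 3p - 214, hence p = 258 and Q = 560.
The new curves are Qd = 1276 - 5p (demand) and Qs = 3p - 279 (supply).
Setting them equal: 1276 - 5p = 3p - 279 → 1555 = 8p, so p = 194.375 and Q = 304.125.

304.13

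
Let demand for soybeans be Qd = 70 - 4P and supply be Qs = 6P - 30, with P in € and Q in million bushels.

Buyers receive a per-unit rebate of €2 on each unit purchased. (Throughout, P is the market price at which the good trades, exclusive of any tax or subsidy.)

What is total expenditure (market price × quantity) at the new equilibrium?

Original equilibrium: 70 - 4P = 6P - 30 gives 100 = 10P, so P = 10 and Q = 30.
Since buyers' out-of-pocket price is the market price minus the rebate, the effective demand curve becomes Qd = 78 - 4P.
Equate the new curves: 78 - 4P = 6P - 30, giving 108 = 10P, P = 10.8, Q = 34.8.
New expenditure = 10.8 × 34.8 = 375.84.

375.84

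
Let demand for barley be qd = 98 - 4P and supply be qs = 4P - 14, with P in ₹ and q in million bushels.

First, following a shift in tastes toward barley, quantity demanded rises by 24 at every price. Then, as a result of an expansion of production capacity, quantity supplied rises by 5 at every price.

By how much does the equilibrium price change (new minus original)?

+2.375

Original equilibrium: 98 - 4P = 4P - 14 gives 112 = 8P, so P = 14 and q = 42.
The new curves are qd = 122 - 4P (demand) and qs = 4P - 9 (supply).
Setting them equal: 122 - 4P = 4P - 9 → 131 = 8P, so P = 16.375 and q = 56.5.
ΔP = 16.375 − 14 = +2.375.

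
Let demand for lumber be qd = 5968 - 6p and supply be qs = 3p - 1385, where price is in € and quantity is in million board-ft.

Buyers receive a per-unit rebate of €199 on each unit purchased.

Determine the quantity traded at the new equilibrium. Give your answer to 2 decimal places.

1464.00

Original equilibrium: 5968 - 6p = 3p - 1385 gives 7353 = 9p, so p = 817 and q = 1066.
Since buyers' out-of-pocket price is the market price minus the rebate, the effective demand curve becomes qd = 7162 - 6p.
Clearing the new market: 7162 - 6p = 3p - 1385, so p = 2849/3 ≈ 949.6667 and q = 1464.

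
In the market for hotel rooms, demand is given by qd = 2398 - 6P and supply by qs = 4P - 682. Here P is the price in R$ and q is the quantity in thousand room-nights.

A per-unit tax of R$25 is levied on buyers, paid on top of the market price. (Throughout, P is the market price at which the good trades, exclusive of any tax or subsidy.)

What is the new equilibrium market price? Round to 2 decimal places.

Before the shock: 2398 - 6P = 4P - 682 ⇒ 3080 = 10P ⇒ P = 308, q = 550.
Since buyers pay the price plus the tax, the effective demand curve becomes qd = 2248 - 6P.
New equilibrium: 2248 - 6P = 4P - 682 ⇒ 2930 = 10P ⇒ P = 293, q = 490.

293.00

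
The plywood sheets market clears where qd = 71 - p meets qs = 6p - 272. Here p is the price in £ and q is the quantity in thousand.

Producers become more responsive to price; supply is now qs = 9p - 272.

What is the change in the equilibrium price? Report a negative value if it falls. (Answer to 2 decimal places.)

-14.70

Original equilibrium: 71 - p = 6p - 272 gives 343 = 7p, so p = 49 and q = 22.
The new curves are qd = 71 - p (demand) and qs = 9p - 272 (supply).
Setting them equal: 71 - p = 9p - 272 → 343 = 10p, so p = 34.3 and q = 36.7.
Δp = 34.3 − 49 = -14.70.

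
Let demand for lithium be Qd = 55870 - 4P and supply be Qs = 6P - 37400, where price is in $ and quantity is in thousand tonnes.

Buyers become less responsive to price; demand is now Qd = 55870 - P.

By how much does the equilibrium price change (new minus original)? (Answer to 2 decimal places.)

Initially, 55870 - 4P = 6P - 37400, so 93270 = 10P and P = 9327, Q = 18562.
After the shift, demand is Qd = 55870 - P and supply is Qs = 6P - 37400.
Clearing the new market: 55870 - P = 6P - 37400, so P = 93270/7 ≈ 13324.2857 and Q = 297820/7 ≈ 42545.7143.
ΔP = 13324.2857 − 9327 = +3997.29.

+3997.29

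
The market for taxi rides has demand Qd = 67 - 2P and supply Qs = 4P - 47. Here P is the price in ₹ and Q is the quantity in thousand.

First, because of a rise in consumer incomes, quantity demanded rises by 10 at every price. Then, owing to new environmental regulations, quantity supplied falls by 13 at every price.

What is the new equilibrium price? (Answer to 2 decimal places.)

22.83

Initially, 67 - 2P = 4P - 47, so 114 = 6P and P = 19, Q = 29.
The shock moves the curves to Qd = 77 - 2P and Qs = 4P - 60.
Setting them equal: 77 - 2P = 4P - 60 → 137 = 6P, so P = 137/6 ≈ 22.8333 and Q = 94/3 ≈ 31.3333.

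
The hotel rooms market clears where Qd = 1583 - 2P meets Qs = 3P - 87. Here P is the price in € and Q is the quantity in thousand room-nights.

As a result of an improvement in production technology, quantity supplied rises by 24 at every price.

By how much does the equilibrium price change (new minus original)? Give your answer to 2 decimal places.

-4.80

Solve the original market: 1583 - 2P = 3P - 87, hence P = 334 and Q = 915.
The new curves are Qd = 1583 - 2P (demand) and Qs = 3P - 63 (supply).
Clearing the new market: 1583 - 2P = 3P - 63, so P = 329.2 and Q = 924.6.
ΔP = 329.2 − 334 = -4.80.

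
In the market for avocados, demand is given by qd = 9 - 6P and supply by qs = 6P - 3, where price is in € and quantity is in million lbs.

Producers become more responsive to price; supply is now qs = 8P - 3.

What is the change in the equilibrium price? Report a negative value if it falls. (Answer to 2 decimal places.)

-0.14

Before the shock: 9 - 6P = 6P - 3 ⇒ 12 = 12P ⇒ P = 1, q = 3.
With the change applied: demand qd = 9 - 6P, supply qs = 8P - 3.
Setting them equal: 9 - 6P = 8P - 3 → 12 = 14P, so P = 6/7 ≈ 0.8571 and q = 27/7 ≈ 3.8571.
ΔP = 0.8571 − 1 = -0.14.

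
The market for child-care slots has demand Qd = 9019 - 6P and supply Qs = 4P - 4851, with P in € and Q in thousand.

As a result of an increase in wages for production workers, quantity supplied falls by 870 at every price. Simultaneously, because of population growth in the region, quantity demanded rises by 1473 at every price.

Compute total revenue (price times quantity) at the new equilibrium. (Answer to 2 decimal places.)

1238997.46

Solve the original market: 9019 - 6P = 4P - 4851, hence P = 1387 and Q = 697.
With the change applied: demand Qd = 10492 - 6P, supply Qs = 4P - 5721.
Equate the new curves: 10492 - 6P = 4P - 5721, giving 16213 = 10P, P = 1621.3, Q = 764.2.
New expenditure = 1621.3 × 764.2 = 1238997.46.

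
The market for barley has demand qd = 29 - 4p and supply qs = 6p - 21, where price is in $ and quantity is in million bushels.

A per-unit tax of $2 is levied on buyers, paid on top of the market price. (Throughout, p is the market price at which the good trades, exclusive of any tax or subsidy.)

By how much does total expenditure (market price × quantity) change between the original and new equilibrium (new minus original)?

Initially, 29 - 4p = 6p - 21, so 50 = 10p and p = 5, q = 9.
Since buyers pay the price plus the tax, the effective demand curve becomes qd = 21 - 4p.
New equilibrium: 21 - 4p = 6p - 21 ⇒ 42 = 10p ⇒ p = 4.2, q = 4.2.
Expenditure moves from 5×9 = 45 to 4.2×4.2 = 17.64; change = -27.36.

-27.36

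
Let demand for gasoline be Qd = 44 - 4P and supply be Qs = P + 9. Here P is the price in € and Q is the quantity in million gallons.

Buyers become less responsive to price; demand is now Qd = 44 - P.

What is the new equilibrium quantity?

26.5

Before the shock: 44 - 4P = P + 9 ⇒ 35 = 5P ⇒ P = 7, Q = 16.
After the shift, demand is Qd = 44 - P and supply is Qs = P + 9.
Equate the new curves: 44 - P = P + 9, giving 35 = 2P, P = 17.5, Q = 26.5.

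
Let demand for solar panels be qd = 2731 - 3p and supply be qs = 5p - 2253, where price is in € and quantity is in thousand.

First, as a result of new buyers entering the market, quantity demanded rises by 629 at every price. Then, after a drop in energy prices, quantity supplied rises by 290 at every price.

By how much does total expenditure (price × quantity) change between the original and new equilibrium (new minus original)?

Initially, 2731 - 3p = 5p - 2253, so 4984 = 8p and p = 623, q = 862.
After the shift, demand is qd = 3360 - 3p and supply is qs = 5p - 1963.
Setting them equal: 3360 - 3p = 5p - 1963 → 5323 = 8p, so p = 665.375 and q = 1363.875.
Expenditure moves from 623×862 = 537026 to 665.375×1363.875 = 907488.328125; change = +370462.328125.

+370462.328125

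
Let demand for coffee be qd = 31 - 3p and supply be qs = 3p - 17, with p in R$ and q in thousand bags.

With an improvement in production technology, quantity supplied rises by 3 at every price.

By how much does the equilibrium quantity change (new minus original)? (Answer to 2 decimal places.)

+1.50

Solve the original market: 31 - 3p = 3p - 17, hence p = 8 and q = 7.
After the shift, demand is qd = 31 - 3p and supply is qs = 3p - 14.
Clearing the new market: 31 - 3p = 3p - 14, so p = 7.5 and q = 8.5.
Δq = 8.5 − 7 = +1.50.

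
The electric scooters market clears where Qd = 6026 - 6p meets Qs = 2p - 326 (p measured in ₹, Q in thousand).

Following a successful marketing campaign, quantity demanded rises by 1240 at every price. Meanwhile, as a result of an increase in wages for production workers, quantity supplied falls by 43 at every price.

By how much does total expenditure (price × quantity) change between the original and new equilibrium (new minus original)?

+467470.90625

Original equilibrium: 6026 - 6p = 2p - 326 gives 6352 = 8p, so p = 794 and Q = 1262.
With the change applied: demand Qd = 7266 - 6p, supply Qs = 2p - 369.
Equate the new curves: 7266 - 6p = 2p - 369, giving 7635 = 8p, p = 954.375, Q = 1539.75.
Expenditure moves from 794×1262 = 1002028 to 954.375×1539.75 = 1469498.90625; change = +467470.90625.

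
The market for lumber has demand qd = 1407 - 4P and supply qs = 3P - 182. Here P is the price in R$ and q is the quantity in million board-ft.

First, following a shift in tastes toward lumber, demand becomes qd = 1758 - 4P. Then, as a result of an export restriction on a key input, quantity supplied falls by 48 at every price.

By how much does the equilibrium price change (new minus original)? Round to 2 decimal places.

+57.00

Solve the original market: 1407 - 4P = 3P - 182, hence P = 227 and q = 499.
The shock moves the curves to qd = 1758 - 4P and qs = 3P - 230.
Equate the new curves: 1758 - 4P = 3P - 230, giving 1988 = 7P, P = 284, q = 622.
ΔP = 284 − 227 = +57.00.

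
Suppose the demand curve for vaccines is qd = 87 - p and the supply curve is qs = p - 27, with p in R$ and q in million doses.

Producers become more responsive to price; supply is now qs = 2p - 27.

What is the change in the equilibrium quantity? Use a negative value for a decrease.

+19

Before the shock: 87 - p = p - 27 ⇒ 114 = 2p ⇒ p = 57, q = 30.
The shock moves the curves to qd = 87 - p and qs = 2p - 27.
New equilibrium: 87 - p = 2p - 27 ⇒ 114 = 3p ⇒ p = 38, q = 49.
Δq = 49 − 30 = +19.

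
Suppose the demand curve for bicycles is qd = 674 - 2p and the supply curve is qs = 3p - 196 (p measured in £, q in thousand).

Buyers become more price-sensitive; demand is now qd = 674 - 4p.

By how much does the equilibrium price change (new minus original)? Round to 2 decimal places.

Before the shock: 674 - 2p = 3p - 196 ⇒ 870 = 5p ⇒ p = 174, q = 326.
After the shift, demand is qd = 674 - 4p and supply is qs = 3p - 196.
New equilibrium: 674 - 4p = 3p - 196 ⇒ 870 = 7p ⇒ p = 870/7 ≈ 124.2857, q = 1238/7 ≈ 176.8571.
Δp = 124.2857 − 174 = -49.71.

-49.71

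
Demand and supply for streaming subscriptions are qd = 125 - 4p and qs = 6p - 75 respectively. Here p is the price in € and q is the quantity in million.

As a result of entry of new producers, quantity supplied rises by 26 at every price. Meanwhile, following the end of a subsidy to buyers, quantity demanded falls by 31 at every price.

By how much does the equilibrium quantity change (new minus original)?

Original equilibrium: 125 - 4p = 6p - 75 gives 200 = 10p, so p = 20 and q = 45.
With the change applied: demand qd = 94 - 4p, supply qs = 6p - 49.
Equate the new curves: 94 - 4p = 6p - 49, giving 143 = 10p, p = 14.3, q = 36.8.
Δq = 36.8 − 45 = -8.2.

-8.2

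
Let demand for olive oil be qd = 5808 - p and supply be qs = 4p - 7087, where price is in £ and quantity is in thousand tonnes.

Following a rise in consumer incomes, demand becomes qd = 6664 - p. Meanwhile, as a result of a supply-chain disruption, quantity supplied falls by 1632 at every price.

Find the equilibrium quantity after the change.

Before the shock: 5808 - p = 4p - 7087 ⇒ 12895 = 5p ⇒ p = 2579, q = 3229.
The new curves are qd = 6664 - p (demand) and qs = 4p - 8719 (supply).
Equate the new curves: 6664 - p = 4p - 8719, giving 15383 = 5p, p = 3076.6, q = 3587.4.

3587.4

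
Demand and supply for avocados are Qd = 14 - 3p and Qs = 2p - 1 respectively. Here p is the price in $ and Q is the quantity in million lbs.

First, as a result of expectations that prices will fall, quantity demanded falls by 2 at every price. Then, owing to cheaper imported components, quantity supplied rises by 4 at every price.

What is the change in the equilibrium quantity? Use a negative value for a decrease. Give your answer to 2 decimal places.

+1.60

Solve the original market: 14 - 3p = 2p - 1, hence p = 3 and Q = 5.
After the shift, demand is Qd = 12 - 3p and supply is Qs = 2p + 3.
Equate the new curves: 12 - 3p = 2p + 3, giving 9 = 5p, p = 1.8, Q = 6.6.
ΔQ = 6.6 − 5 = +1.60.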